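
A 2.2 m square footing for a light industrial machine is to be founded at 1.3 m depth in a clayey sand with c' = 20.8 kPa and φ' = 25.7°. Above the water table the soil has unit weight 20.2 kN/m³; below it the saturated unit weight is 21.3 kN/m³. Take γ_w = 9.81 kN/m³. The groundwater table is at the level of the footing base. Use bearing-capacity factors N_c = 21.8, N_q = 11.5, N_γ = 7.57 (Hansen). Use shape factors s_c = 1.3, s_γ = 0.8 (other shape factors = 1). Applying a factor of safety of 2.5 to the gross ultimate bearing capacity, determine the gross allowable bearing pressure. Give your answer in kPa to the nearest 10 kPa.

q_all ≈ 390 kPa

Effective surcharge at the founding depth q = γ·D_f = 20.2 × 1.3 = 26.26 kPa.
The water table coincides with the base, so in the self-weight term γ → γ' = 11.49 kN/m³.
q_ult = c·N_c·s_c + q·N_q + 0.5·γ·B·N_γ·s_γ
     = 20.8 × 21.8 × 1.3 + 26.26 × 11.5 + 0.5 × 11.49 × 2.2 × 7.57 × 0.8
     = 589.47 + 301.99 + 76.542 = 968 kPa.
q_all = q_ult / FS = 968 / 2.5 = 387.2 kPa.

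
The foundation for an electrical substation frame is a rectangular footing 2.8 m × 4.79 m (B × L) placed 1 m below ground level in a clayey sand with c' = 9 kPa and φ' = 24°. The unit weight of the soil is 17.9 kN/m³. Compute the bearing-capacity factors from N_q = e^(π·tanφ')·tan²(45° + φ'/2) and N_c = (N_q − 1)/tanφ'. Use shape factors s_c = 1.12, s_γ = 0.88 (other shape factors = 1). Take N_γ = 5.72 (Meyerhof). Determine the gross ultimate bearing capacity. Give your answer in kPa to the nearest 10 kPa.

tan24° = 0.4452, so N_q = e^(π×0.4452)·tan²(57°) = 4.05 × 2.371 = 9.6.
N_c = (9.6 − 1)/tan24° = 19.32.
q = γ·D_f = 17.9 × 1 = 17.9 kPa.
c·N_c·s_c = 9 × 19.324 × 1.12 = 194.78 kPa
q·N_q = 17.9 × 9.6034 = 171.9 kPa
0.5·γ·B·N_γ·s_γ = 0.5 × 17.9 × 2.8 × 5.72 × 0.88 = 126.14 kPa
q_ult = 194.78 + 171.9 + 126.14 = 492.82 kPa.

q_ult ≈ 490 kPa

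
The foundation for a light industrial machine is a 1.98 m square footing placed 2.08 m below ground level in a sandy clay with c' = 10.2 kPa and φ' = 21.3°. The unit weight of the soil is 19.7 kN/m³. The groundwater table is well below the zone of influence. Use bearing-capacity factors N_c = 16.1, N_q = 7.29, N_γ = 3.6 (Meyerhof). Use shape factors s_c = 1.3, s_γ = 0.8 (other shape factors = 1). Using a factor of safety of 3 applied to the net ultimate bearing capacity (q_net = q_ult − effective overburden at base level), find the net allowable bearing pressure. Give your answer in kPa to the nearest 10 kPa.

q = γ·D_f = 19.7 × 2.08 = 40.976 kPa.
c·N_c·s_c = 10.2 × 16.1 × 1.3 = 213.49 kPa
q·N_q = 40.976 × 7.29 = 298.72 kPa
0.5·γ·B·N_γ·s_γ = 0.5 × 19.7 × 1.98 × 3.6 × 0.8 = 56.169 kPa
q_ult = 213.49 + 298.72 + 56.169 = 568.37 kPa.
Net ultimate: q_net = 568.37 − 40.976 = 527.39 kPa.
q_all(net) = 527.39 / 3 = 175.8 kPa.

q_all(net) ≈ 180 kPa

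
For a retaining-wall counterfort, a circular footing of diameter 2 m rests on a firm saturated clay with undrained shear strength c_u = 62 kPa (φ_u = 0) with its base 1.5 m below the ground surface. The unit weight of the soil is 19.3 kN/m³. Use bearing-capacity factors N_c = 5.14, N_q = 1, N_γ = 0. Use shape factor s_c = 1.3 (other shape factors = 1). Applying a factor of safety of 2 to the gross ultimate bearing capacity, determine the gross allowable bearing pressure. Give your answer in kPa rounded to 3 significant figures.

Overburden at base level: q = 19.3 × 1.5 = 28.95 kPa.
Cohesion term c·N_c·s_c = 62 × 5.14 × 1.3 = 414.28 kPa; surcharge term q·N_q = 28.95 × 1 = 28.95 kPa.
q_ult = 414.28 + 28.95 = 443.23 kPa.
q_all = q_ult / FS = 443.23 / 2 = 221.62 kPa.

q_all ≈ 222 kPa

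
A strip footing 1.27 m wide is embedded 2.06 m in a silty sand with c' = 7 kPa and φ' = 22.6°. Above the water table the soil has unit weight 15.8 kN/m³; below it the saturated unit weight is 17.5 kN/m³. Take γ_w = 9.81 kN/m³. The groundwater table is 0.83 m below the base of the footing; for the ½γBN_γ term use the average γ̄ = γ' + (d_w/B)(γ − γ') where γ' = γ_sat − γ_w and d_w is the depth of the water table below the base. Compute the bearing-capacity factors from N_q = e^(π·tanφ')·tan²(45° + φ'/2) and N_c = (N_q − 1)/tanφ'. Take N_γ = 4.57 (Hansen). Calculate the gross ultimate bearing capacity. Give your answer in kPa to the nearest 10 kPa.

q_ult ≈ 430 kPa

tan22.6° = 0.4163, so N_q = e^(π×0.4163)·tan²(56.3°) = 3.698 × 2.248 = 8.31.
N_c = (8.31 − 1)/tan22.6° = 17.57.
Overburden at base level: q = 15.8 × 2.06 = 32.548 kPa.
The water table is 0.83 m below the base (< B = 1.27 m), so the ½γBN_γ term uses γ̄ = γ' + (d_w/B)(γ − γ') = 7.69 + (0.83/1.27)(15.8 − 7.69) = 12.99 kN/m³.
Cohesion term c·N_c = 7 × 17.57 = 122.99 kPa; surcharge term q·N_q = 32.548 × 8.3136 = 270.59 kPa; self-weight term 0.5·γ·B·N_γ = 0.5 × 12.99 × 1.27 × 4.57 = 37.697 kPa.
q_ult = 122.99 + 270.59 + 37.697 = 431.28 kPa.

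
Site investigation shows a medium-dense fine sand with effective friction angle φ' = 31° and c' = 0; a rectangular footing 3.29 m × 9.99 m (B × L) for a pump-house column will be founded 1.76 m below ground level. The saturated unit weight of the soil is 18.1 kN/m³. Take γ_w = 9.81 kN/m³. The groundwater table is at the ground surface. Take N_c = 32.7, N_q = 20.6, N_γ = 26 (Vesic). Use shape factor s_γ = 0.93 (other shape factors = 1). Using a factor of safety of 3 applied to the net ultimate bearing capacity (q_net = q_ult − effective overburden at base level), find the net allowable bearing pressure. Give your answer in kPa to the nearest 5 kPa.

With the water table at the surface the whole profile is submerged: γ' = 18.1 − 9.81 = 8.29 kN/m³, so q = γ'·D_f = 14.59 kPa; the same γ' applies in the ½γBN_γ term.
q_ult = q·N_q + 0.5·γ·B·N_γ·s_γ
     = 14.59 × 20.6 + 0.5 × 8.29 × 3.29 × 26 × 0.93
     = 300.56 + 329.74 = 630.31 kPa.
Net ultimate: q_net = 630.31 − 14.59 = 615.72 kPa.
q_all(net) = 615.72 / 3 = 205.24 kPa.

q_all(net) ≈ 205 kPa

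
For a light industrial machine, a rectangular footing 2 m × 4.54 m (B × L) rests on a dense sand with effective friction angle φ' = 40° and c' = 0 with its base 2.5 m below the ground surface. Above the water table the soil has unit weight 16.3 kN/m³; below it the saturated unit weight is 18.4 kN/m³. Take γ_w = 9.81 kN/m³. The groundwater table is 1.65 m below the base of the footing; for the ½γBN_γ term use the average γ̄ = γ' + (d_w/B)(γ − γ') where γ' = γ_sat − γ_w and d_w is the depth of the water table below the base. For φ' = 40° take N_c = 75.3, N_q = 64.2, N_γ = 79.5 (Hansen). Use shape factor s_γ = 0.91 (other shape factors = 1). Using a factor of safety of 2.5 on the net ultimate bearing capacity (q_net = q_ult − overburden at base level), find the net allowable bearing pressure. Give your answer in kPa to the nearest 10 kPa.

q = γ·D_f = 16.3 × 2.5 = 40.75 kPa.
γ' = 8.59 kN/m³; averaging over the depth B below the base, γ̄ = γ' + (d_w/B)(γ − γ') = 14.951 kN/m³.
q·N_q = 40.75 × 64.2 = 2616.2 kPa
0.5·γ·B·N_γ·s_γ = 0.5 × 14.951 × 2 × 79.5 × 0.91 = 1081.6 kPa
q_ult = 2616.2 + 1081.6 = 3697.8 kPa.
q_net = 3697.8 − 40.75 = 3657 kPa.
q_all(net) = 3657 / 2.5 = 1462.8 kPa.

q_all(net) ≈ 1460 kPa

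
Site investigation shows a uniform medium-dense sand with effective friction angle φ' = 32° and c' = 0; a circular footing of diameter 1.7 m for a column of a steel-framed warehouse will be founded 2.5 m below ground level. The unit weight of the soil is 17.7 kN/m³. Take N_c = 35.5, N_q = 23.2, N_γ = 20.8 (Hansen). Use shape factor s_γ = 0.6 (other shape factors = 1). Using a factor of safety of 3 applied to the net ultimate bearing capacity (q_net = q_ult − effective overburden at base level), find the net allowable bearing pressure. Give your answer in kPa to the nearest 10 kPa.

q_all(net) ≈ 390 kPa

q = γ·D_f = 17.7 × 2.5 = 44.25 kPa.
q·N_q = 44.25 × 23.2 = 1026.6 kPa
0.5·γ·B·N_γ·s_γ = 0.5 × 17.7 × 1.7 × 20.8 × 0.6 = 187.76 kPa
q_ult = 1026.6 + 187.76 = 1214.4 kPa.
Net ultimate: q_net = 1214.4 − 44.25 = 1170.1 kPa.
q_all(net) = 1170.1 / 3 = 390.04 kPa.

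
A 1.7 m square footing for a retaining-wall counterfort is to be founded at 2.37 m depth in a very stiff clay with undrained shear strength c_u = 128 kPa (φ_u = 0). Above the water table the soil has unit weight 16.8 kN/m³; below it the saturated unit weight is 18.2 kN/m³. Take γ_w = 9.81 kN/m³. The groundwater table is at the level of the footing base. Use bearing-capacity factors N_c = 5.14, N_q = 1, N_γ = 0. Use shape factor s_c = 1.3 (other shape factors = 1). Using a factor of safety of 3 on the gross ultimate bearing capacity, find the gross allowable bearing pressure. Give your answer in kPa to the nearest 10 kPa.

q = γ·D_f = 16.8 × 2.37 = 39.816 kPa.
c·N_c·s_c = 128 × 5.14 × 1.3 = 855.3 kPa
q·N_q = 39.816 × 1 = 39.816 kPa
q_ult = 855.3 + 39.816 = 895.11 kPa.
q_all = 895.11 / 3 = 298.37 kPa.

q_all ≈ 300 kPa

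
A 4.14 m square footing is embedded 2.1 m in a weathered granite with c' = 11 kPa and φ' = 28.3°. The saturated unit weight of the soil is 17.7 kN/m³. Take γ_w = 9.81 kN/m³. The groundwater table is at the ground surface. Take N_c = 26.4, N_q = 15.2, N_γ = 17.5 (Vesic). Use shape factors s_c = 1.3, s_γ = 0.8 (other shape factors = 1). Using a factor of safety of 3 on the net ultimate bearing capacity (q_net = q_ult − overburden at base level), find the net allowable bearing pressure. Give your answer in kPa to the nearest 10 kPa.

q_all(net) ≈ 280 kPa

γ' = 17.7 − 9.81 = 7.89 kN/m³ (submerged throughout). q = 7.89 × 2.1 = 16.569 kPa; the same γ' applies in the ½γBN_γ term.
c·N_c·s_c = 11 × 26.4 × 1.3 = 377.52 kPa
q·N_q = 16.569 × 15.2 = 251.85 kPa
0.5·γ·B·N_γ·s_γ = 0.5 × 7.89 × 4.14 × 17.5 × 0.8 = 228.65 kPa
q_ult = 377.52 + 251.85 + 228.65 = 858.02 kPa.
q_net = 858.02 − 16.569 = 841.45 kPa.
q_all(net) = 841.45 / 3 = 280.48 kPa.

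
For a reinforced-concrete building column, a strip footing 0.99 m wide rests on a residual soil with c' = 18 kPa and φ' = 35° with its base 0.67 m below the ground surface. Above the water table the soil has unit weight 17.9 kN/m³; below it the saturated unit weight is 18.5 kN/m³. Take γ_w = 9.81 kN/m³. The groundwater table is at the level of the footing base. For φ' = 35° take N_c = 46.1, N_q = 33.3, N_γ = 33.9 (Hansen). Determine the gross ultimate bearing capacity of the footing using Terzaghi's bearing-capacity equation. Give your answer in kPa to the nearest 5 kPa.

q_ult ≈ 1375 kPa

Overburden at base level: q = 17.9 × 0.67 = 11.993 kPa.
Below the base the soil is submerged, so the ½γBN_γ term uses γ' = 18.5 − 9.81 = 8.69 kN/m³.
Cohesion term c·N_c = 18 × 46.1 = 829.8 kPa; surcharge term q·N_q = 11.993 × 33.3 = 399.37 kPa; self-weight term 0.5·γ·B·N_γ = 0.5 × 8.69 × 0.99 × 33.9 = 145.82 kPa.
q_ult = 829.8 + 399.37 + 145.82 = 1375 kPa.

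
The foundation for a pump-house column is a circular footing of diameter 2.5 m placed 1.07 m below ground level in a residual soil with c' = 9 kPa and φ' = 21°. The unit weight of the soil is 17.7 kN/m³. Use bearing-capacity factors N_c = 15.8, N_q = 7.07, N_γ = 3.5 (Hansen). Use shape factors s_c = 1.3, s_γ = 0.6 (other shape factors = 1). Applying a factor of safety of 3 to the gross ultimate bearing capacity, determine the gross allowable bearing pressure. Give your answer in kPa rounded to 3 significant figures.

q_all ≈ 122 kPa

Effective surcharge at the founding depth q = γ·D_f = 17.7 × 1.07 = 18.939 kPa.
q_ult = c·N_c·s_c + q·N_q + 0.5·γ·B·N_γ·s_γ
     = 9 × 15.8 × 1.3 + 18.939 × 7.07 + 0.5 × 17.7 × 2.5 × 3.5 × 0.6
     = 184.86 + 133.9 + 46.462 = 365.22 kPa.
q_all = q_ult / FS = 365.22 / 3 = 121.74 kPa.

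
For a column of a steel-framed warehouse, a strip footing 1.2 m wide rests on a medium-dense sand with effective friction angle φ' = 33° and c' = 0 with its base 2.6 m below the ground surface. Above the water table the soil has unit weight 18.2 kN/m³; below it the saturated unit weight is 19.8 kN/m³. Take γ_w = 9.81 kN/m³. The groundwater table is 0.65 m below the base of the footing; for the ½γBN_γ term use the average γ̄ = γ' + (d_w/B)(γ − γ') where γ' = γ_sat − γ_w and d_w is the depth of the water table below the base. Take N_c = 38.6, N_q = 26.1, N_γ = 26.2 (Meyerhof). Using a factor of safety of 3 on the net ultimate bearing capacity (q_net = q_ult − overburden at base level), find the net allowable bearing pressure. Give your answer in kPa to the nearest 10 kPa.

Effective surcharge at the founding depth q = γ·D_f = 18.2 × 2.6 = 47.32 kPa.
With d_w = 0.65 m < B, γ̄ = 9.99 + (0.65/1.2) × (18.2 − 9.99) = 14.437 kN/m³.
q_ult = q·N_q + 0.5·γ·B·N_γ
     = 47.32 × 26.1 + 0.5 × 14.437 × 1.2 × 26.2
     = 1235.1 + 226.95 = 1462 kPa.
q_net = 1462 − 47.32 = 1414.7 kPa.
q_all(net) = 1414.7 / 3 = 471.56 kPa.

q_all(net) ≈ 470 kPa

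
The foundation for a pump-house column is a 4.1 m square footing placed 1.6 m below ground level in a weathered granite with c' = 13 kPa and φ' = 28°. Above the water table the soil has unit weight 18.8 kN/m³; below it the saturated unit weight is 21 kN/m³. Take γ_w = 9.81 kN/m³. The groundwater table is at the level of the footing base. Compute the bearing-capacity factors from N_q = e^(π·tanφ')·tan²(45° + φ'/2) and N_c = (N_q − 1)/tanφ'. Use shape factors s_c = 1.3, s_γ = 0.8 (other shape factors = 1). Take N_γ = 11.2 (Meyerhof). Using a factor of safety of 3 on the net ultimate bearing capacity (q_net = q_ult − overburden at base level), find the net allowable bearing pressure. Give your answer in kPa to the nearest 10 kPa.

N_q = e^(π·tan28°)·tan²(59°) = 14.72; N_c = (N_q − 1)/tanφ' = 25.8.
Overburden at base level: q = 18.8 × 1.6 = 30.08 kPa.
Below the base the soil is submerged, so the ½γBN_γ term uses γ' = 21 − 9.81 = 11.19 kN/m³.
Cohesion term c·N_c·s_c = 13 × 25.803 × 1.3 = 436.08 kPa; surcharge term q·N_q = 30.08 × 14.72 = 442.77 kPa; self-weight term 0.5·γ·B·N_γ·s_γ = 0.5 × 11.19 × 4.1 × 11.2 × 0.8 = 205.54 kPa.
q_ult = 436.08 + 442.77 + 205.54 = 1084.4 kPa.
q_net = 1084.4 − 30.08 = 1054.3 kPa.
q_all(net) = 1054.3 / 3 = 351.44 kPa.

q_all(net) ≈ 350 kPa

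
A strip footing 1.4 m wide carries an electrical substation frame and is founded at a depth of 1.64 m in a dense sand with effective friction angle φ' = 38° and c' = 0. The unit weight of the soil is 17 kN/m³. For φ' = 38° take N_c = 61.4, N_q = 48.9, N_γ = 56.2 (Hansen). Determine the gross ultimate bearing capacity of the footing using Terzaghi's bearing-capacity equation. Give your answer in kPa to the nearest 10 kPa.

q = γ·D_f = 17 × 1.64 = 27.88 kPa.
q·N_q = 27.88 × 48.9 = 1363.3 kPa
0.5·γ·B·N_γ = 0.5 × 17 × 1.4 × 56.2 = 668.78 kPa
q_ult = 1363.3 + 668.78 = 2032.1 kPa.

q_ult ≈ 2030 kPa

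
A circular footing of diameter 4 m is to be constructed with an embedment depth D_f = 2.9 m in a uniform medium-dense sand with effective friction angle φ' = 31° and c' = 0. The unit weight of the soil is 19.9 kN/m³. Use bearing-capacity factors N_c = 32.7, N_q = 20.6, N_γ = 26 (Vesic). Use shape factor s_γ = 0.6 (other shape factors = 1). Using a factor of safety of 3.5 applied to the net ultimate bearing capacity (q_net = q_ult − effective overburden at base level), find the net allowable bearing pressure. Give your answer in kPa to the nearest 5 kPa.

Effective surcharge at the founding depth q = γ·D_f = 19.9 × 2.9 = 57.71 kPa.
q_ult = q·N_q + 0.5·γ·B·N_γ·s_γ
     = 57.71 × 20.6 + 0.5 × 19.9 × 4 × 26 × 0.6
     = 1188.8 + 620.88 = 1809.7 kPa.
Net ultimate: q_net = 1809.7 − 57.71 = 1752 kPa.
q_all(net) = 1752 / 3.5 = 500.57 kPa.

q_all(net) ≈ 500 kPa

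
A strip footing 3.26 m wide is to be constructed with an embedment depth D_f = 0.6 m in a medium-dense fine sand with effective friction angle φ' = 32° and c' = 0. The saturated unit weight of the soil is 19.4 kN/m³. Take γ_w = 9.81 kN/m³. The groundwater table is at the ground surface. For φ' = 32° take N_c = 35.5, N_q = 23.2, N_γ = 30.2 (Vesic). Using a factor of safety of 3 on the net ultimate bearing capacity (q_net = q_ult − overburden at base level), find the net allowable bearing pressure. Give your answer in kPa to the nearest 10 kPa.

q_all(net) ≈ 200 kPa

Water table at ground surface, so effective unit weight γ' = 19.4 − 9.81 = 9.59 kN/m³ is used throughout; overburden q = 9.59 × 0.6 = 5.754 kPa; the same γ' applies in the ½γBN_γ term.
Surcharge term q·N_q = 5.754 × 23.2 = 133.49 kPa; self-weight term 0.5·γ·B·N_γ = 0.5 × 9.59 × 3.26 × 30.2 = 472.08 kPa.
q_ult = 133.49 + 472.08 = 605.57 kPa.
q_net = 605.57 − 5.754 = 599.82 kPa.
q_all(net) = 599.82 / 3 = 199.94 kPa.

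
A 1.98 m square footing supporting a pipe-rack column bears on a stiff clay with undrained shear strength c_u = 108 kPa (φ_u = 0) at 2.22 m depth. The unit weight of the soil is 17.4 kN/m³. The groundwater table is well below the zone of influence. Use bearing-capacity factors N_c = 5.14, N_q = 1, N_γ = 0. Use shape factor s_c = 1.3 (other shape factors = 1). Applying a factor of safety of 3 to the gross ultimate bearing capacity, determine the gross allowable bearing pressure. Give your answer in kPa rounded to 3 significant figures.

q_all ≈ 253 kPa

q = γ·D_f = 17.4 × 2.22 = 38.628 kPa.
c·N_c·s_c = 108 × 5.14 × 1.3 = 721.66 kPa
q·N_q = 38.628 × 1 = 38.628 kPa
q_ult = 721.66 + 38.628 = 760.28 kPa.
q_all = q_ult / FS = 760.28 / 3 = 253.43 kPa.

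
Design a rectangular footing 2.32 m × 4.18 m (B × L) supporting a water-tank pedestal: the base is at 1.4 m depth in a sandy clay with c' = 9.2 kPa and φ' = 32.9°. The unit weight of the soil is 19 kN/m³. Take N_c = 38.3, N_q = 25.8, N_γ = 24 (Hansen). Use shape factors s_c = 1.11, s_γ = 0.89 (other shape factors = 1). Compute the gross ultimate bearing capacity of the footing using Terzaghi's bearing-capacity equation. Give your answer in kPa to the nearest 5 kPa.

q_ult ≈ 1550 kPa

Effective surcharge at the founding depth q = γ·D_f = 19 × 1.4 = 26.6 kPa.
q_ult = c·N_c·s_c + q·N_q + 0.5·γ·B·N_γ·s_γ
     = 9.2 × 38.3 × 1.11 + 26.6 × 25.8 + 0.5 × 19 × 2.32 × 24 × 0.89
     = 391.12 + 686.28 + 470.77 = 1548.2 kPa.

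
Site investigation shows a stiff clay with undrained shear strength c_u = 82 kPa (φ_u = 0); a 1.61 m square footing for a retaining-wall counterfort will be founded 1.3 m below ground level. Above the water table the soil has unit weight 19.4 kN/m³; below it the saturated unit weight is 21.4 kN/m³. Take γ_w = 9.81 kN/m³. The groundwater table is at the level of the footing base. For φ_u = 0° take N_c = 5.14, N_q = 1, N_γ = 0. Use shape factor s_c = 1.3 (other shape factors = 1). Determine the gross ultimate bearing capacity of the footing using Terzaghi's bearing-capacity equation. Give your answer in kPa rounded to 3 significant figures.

Effective surcharge at the founding depth q = γ·D_f = 19.4 × 1.3 = 25.22 kPa.
q_ult = c·N_c·s_c + q·N_q
     = 82 × 5.14 × 1.3 + 25.22 × 1
     = 547.92 + 25.22 = 573.14 kPa.

q_ult ≈ 573 kPa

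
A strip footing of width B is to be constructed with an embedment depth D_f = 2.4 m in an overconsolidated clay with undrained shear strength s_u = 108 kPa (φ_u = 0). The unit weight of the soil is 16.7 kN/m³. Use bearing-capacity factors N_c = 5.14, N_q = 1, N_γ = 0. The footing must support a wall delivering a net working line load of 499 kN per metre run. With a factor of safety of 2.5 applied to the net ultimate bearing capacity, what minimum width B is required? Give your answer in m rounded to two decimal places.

Overburden at base level: q = 16.7 × 2.4 = 40.08 kPa.
Cohesion term c·N_c = 108 × 5.14 = 555.12 kPa; surcharge term q·N_q = 40.08 × 1 = 40.08 kPa.
q_ult = 555.12 + 40.08 = 595.2 kPa.
For φ = 0 the ½γBN_γ term vanishes, so q_ult is independent of B. q_net = 595.2 − 40.08 = 555.12 kPa; q_all(net) = 555.12/2.5 = 222.05 kPa.
Required width B = w / q_all(net) = 499 / 222.05 = 2.247 m.

B = 2.25 m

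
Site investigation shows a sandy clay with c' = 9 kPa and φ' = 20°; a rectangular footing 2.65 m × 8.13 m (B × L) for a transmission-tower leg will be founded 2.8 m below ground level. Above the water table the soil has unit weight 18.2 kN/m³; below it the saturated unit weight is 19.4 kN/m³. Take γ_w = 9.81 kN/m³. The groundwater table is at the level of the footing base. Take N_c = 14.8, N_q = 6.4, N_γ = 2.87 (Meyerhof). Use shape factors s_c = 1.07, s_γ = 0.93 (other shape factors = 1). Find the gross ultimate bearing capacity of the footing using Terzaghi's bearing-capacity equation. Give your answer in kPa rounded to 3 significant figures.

q_ult ≈ 503 kPa

Effective surcharge at the founding depth q = γ·D_f = 18.2 × 2.8 = 50.96 kPa.
The water table coincides with the base, so in the self-weight term γ → γ' = 9.59 kN/m³.
q_ult = c·N_c·s_c + q·N_q + 0.5·γ·B·N_γ·s_γ
     = 9 × 14.8 × 1.07 + 50.96 × 6.4 + 0.5 × 9.59 × 2.65 × 2.87 × 0.93
     = 142.52 + 326.14 + 33.916 = 502.58 kPa.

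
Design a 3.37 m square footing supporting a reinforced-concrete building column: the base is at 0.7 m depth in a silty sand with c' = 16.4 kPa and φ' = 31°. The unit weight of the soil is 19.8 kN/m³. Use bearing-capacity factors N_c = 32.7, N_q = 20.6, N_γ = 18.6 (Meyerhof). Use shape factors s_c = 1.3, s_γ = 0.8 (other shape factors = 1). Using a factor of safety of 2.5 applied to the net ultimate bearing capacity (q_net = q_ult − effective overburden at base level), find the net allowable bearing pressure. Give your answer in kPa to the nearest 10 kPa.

q_all(net) ≈ 590 kPa

q = γ·D_f = 19.8 × 0.7 = 13.86 kPa.
c·N_c·s_c = 16.4 × 32.7 × 1.3 = 697.16 kPa
q·N_q = 13.86 × 20.6 = 285.52 kPa
0.5·γ·B·N_γ·s_γ = 0.5 × 19.8 × 3.37 × 18.6 × 0.8 = 496.44 kPa
q_ult = 697.16 + 285.52 + 496.44 = 1479.1 kPa.
Net ultimate: q_net = 1479.1 − 13.86 = 1465.3 kPa.
q_all(net) = 1465.3 / 2.5 = 586.1 kPa.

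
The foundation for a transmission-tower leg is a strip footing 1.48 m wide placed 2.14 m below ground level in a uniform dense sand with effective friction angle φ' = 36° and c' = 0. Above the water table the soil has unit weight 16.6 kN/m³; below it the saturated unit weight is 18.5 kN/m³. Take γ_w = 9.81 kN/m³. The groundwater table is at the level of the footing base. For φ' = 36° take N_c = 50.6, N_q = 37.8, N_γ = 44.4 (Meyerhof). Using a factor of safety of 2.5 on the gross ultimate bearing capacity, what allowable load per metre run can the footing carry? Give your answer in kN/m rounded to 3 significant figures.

≈ 964 kN/m

Overburden at base level: q = 16.6 × 2.14 = 35.524 kPa.
Below the base the soil is submerged, so the ½γBN_γ term uses γ' = 18.5 − 9.81 = 8.69 kN/m³.
Surcharge term q·N_q = 35.524 × 37.8 = 1342.8 kPa; self-weight term 0.5·γ·B·N_γ = 0.5 × 8.69 × 1.48 × 44.4 = 285.52 kPa.
q_ult = 1342.8 + 285.52 = 1628.3 kPa.
Gross allowable pressure q_all = 1628.3 / 2.5 = 651.33 kPa.
Allowable wall load = q_all × B = 651.33 × 1.48 = 963.97 kN per metre run.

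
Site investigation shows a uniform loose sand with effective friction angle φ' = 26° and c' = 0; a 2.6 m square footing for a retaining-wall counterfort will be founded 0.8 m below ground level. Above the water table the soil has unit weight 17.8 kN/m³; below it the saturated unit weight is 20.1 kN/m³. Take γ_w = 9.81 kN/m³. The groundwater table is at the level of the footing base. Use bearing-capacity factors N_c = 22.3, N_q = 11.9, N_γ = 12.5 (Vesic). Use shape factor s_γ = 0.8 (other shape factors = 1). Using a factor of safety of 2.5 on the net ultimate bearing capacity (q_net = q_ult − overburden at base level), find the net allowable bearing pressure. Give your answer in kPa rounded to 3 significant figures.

Overburden at base level: q = 17.8 × 0.8 = 14.24 kPa.
Below the base the soil is submerged, so the ½γBN_γ term uses γ' = 20.1 − 9.81 = 10.29 kN/m³.
Surcharge term q·N_q = 14.24 × 11.9 = 169.46 kPa; self-weight term 0.5·γ·B·N_γ·s_γ = 0.5 × 10.29 × 2.6 × 12.5 × 0.8 = 133.77 kPa.
q_ult = 169.46 + 133.77 = 303.23 kPa.
q_net = 303.23 − 14.24 = 288.99 kPa.
q_all(net) = 288.99 / 2.5 = 115.59 kPa.

q_all(net) ≈ 116 kPa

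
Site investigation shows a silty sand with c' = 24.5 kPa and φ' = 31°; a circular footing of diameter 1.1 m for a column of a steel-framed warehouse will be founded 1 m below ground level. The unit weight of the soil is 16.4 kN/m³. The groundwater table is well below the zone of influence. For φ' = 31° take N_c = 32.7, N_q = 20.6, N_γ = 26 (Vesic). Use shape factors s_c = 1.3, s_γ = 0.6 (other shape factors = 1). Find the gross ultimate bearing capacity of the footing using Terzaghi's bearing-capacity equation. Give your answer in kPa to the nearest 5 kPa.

q_ult ≈ 1520 kPa

q = γ·D_f = 16.4 × 1 = 16.4 kPa.
c·N_c·s_c = 24.5 × 32.7 × 1.3 = 1041.5 kPa
q·N_q = 16.4 × 20.6 = 337.84 kPa
0.5·γ·B·N_γ·s_γ = 0.5 × 16.4 × 1.1 × 26 × 0.6 = 140.71 kPa
q_ult = 1041.5 + 337.84 + 140.71 = 1520 kPa.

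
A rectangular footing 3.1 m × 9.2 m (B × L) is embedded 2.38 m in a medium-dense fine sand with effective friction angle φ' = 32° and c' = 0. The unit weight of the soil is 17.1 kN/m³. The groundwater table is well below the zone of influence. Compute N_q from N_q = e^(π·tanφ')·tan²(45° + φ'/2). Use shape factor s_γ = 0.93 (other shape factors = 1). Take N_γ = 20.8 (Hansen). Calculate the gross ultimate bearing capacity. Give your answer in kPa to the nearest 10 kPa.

tan32° = 0.6249, so N_q = e^(π×0.6249)·tan²(61°) = 7.121 × 3.255 = 23.18.
q = γ·D_f = 17.1 × 2.38 = 40.698 kPa.
q·N_q = 40.698 × 23.177 = 943.25 kPa
0.5·γ·B·N_γ·s_γ = 0.5 × 17.1 × 3.1 × 20.8 × 0.93 = 512.71 kPa
q_ult = 943.25 + 512.71 = 1456 kPa.

q_ult ≈ 1460 kPa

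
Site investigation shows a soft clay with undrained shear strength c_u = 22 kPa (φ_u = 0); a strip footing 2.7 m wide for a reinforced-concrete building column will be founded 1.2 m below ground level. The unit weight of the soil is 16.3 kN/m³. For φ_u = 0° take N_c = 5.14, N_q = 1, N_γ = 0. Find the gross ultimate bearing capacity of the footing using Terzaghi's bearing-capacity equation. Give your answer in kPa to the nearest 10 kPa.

Overburden at base level: q = 16.3 × 1.2 = 19.56 kPa.
Cohesion term c·N_c = 22 × 5.14 = 113.08 kPa; surcharge term q·N_q = 19.56 × 1 = 19.56 kPa.
q_ult = 113.08 + 19.56 = 132.64 kPa.

q_ult ≈ 130 kPa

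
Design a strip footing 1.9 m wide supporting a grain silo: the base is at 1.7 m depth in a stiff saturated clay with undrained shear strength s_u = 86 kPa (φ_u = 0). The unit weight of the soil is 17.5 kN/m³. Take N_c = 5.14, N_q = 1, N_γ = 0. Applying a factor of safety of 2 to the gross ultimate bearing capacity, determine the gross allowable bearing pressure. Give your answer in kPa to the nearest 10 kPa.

q_all ≈ 240 kPa

Effective surcharge at the founding depth q = γ·D_f = 17.5 × 1.7 = 29.75 kPa.
q_ult = c·N_c + q·N_q
     = 86 × 5.14 + 29.75 × 1
     = 442.04 + 29.75 = 471.79 kPa.
q_all = q_ult / FS = 471.79 / 2 = 235.89 kPa.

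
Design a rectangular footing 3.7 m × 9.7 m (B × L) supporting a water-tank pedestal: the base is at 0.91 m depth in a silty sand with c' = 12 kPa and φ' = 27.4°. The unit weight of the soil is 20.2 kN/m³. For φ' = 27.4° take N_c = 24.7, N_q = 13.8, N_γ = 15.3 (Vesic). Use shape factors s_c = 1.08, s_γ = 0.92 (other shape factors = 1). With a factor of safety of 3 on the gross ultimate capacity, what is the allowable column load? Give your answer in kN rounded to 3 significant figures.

Effective surcharge at the founding depth q = γ·D_f = 20.2 × 0.91 = 18.382 kPa.
q_ult = c·N_c·s_c + q·N_q + 0.5·γ·B·N_γ·s_γ
     = 12 × 24.7 × 1.08 + 18.382 × 13.8 + 0.5 × 20.2 × 3.7 × 15.3 × 0.92
     = 320.11 + 253.67 + 526.02 = 1099.8 kPa.
Gross allowable pressure q_all = 1099.8 / 3 = 366.6 kPa.
Footing area = 35.89 m², so allowable column load = 366.6 × 35.89 = 13157 kN.

P_all ≈ 13200 kN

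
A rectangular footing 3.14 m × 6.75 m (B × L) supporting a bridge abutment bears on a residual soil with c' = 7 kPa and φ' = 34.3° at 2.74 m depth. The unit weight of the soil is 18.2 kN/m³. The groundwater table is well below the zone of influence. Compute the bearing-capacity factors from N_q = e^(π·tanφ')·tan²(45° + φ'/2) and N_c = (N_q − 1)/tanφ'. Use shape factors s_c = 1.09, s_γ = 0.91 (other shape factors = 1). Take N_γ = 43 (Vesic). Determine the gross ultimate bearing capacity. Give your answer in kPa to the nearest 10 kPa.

tan34.3° = 0.6822, so N_q = e^(π×0.6822)·tan²(62.15°) = 8.525 × 3.582 = 30.54.
N_c = (30.54 − 1)/tan34.3° = 43.3.
Overburden at base level: q = 18.2 × 2.74 = 49.868 kPa.
Cohesion term c·N_c·s_c = 7 × 43.303 × 1.09 = 330.4 kPa; surcharge term q·N_q = 49.868 × 30.539 = 1522.9 kPa; self-weight term 0.5·γ·B·N_γ·s_γ = 0.5 × 18.2 × 3.14 × 43 × 0.91 = 1118.1 kPa.
q_ult = 330.4 + 1522.9 + 1118.1 = 2971.4 kPa.

q_ult ≈ 2970 kPa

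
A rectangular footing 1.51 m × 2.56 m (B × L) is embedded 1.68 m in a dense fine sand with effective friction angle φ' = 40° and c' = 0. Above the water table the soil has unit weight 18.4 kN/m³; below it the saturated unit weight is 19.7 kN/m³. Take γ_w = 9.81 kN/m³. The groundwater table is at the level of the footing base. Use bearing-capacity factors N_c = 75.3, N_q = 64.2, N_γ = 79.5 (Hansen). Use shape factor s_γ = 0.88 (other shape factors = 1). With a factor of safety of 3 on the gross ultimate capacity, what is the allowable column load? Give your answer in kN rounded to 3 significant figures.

Overburden at base level: q = 18.4 × 1.68 = 30.912 kPa.
Below the base the soil is submerged, so the ½γBN_γ term uses γ' = 19.7 − 9.81 = 9.89 kN/m³.
Surcharge term q·N_q = 30.912 × 64.2 = 1984.6 kPa; self-weight term 0.5·γ·B·N_γ·s_γ = 0.5 × 9.89 × 1.51 × 79.5 × 0.88 = 522.39 kPa.
q_ult = 1984.6 + 522.39 = 2506.9 kPa.
Gross allowable pressure q_all = 2506.9 / 3 = 835.65 kPa.
Footing area = 3.8656 m², so allowable column load = 835.65 × 3.8656 = 3230.3 kN.

P_all ≈ 3230 kN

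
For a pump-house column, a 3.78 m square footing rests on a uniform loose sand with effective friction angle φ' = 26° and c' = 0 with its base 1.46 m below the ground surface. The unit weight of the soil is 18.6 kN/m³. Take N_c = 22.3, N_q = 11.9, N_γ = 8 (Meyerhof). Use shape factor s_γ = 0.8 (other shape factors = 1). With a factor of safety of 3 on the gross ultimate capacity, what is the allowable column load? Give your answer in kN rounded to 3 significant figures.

Effective surcharge at the founding depth q = γ·D_f = 18.6 × 1.46 = 27.156 kPa.
q_ult = q·N_q + 0.5·γ·B·N_γ·s_γ
     = 27.156 × 11.9 + 0.5 × 18.6 × 3.78 × 8 × 0.8
     = 323.16 + 224.99 = 548.14 kPa.
Gross allowable pressure q_all = 548.14 / 3 = 182.71 kPa.
Footing area = 14.2884 m², so allowable column load = 182.71 × 14.2884 = 2610.7 kN.

P_all ≈ 2610 kN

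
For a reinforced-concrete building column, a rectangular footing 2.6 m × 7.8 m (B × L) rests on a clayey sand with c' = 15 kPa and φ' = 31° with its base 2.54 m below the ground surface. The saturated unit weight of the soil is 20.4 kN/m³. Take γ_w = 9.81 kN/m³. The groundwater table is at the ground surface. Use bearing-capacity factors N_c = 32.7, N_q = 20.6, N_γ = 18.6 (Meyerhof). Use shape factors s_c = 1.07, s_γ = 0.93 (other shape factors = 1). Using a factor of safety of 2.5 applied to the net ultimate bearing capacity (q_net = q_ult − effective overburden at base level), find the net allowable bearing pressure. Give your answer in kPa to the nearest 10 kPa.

γ' = 20.4 − 9.81 = 10.59 kN/m³ (submerged throughout). q = 10.59 × 2.54 = 26.899 kPa; the same γ' applies in the ½γBN_γ term.
c·N_c·s_c = 15 × 32.7 × 1.07 = 524.84 kPa
q·N_q = 26.899 × 20.6 = 554.11 kPa
0.5·γ·B·N_γ·s_γ = 0.5 × 10.59 × 2.6 × 18.6 × 0.93 = 238.14 kPa
q_ult = 524.84 + 554.11 + 238.14 = 1317.1 kPa.
Net ultimate: q_net = 1317.1 − 26.899 = 1290.2 kPa.
q_all(net) = 1290.2 / 2.5 = 516.08 kPa.

q_all(net) ≈ 520 kPa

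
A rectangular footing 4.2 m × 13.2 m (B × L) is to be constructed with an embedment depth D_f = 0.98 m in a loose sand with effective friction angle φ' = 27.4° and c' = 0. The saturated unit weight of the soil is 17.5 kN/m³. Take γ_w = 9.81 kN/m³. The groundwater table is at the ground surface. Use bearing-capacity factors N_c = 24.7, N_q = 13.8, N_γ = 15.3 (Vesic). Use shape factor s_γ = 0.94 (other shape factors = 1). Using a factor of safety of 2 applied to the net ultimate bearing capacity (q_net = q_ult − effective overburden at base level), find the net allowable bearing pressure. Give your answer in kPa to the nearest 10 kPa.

q_all(net) ≈ 160 kPa

γ' = 17.5 − 9.81 = 7.69 kN/m³ (submerged throughout). q = 7.69 × 0.98 = 7.5362 kPa; the same γ' applies in the ½γBN_γ term.
q·N_q = 7.5362 × 13.8 = 104 kPa
0.5·γ·B·N_γ·s_γ = 0.5 × 7.69 × 4.2 × 15.3 × 0.94 = 232.25 kPa
q_ult = 104 + 232.25 = 336.25 kPa.
Net ultimate: q_net = 336.25 − 7.5362 = 328.72 kPa.
q_all(net) = 328.72 / 2 = 164.36 kPa.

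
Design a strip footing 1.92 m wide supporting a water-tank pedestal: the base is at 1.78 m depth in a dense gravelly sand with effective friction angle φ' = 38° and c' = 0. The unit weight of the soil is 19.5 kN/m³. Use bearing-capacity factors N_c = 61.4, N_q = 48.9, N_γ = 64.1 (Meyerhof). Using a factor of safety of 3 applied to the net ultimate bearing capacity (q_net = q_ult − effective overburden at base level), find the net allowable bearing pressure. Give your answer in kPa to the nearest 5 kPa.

q_all(net) ≈ 955 kPa

q = γ·D_f = 19.5 × 1.78 = 34.71 kPa.
q·N_q = 34.71 × 48.9 = 1697.3 kPa
0.5·γ·B·N_γ = 0.5 × 19.5 × 1.92 × 64.1 = 1200 kPa
q_ult = 1697.3 + 1200 = 2897.3 kPa.
Net ultimate: q_net = 2897.3 − 34.71 = 2862.6 kPa.
q_all(net) = 2862.6 / 3 = 954.19 kPa.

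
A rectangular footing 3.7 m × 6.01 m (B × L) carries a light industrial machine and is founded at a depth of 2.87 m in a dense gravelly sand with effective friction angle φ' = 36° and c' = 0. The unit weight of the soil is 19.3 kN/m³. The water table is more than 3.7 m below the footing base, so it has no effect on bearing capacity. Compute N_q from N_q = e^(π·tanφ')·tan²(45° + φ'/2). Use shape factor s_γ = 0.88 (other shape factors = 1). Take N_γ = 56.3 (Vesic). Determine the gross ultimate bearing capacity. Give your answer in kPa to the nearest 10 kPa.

tan36° = 0.7265, so N_q = e^(π×0.7265)·tan²(63°) = 9.801 × 3.852 = 37.75.
q = γ·D_f = 19.3 × 2.87 = 55.391 kPa.
q·N_q = 55.391 × 37.752 = 2091.1 kPa
0.5·γ·B·N_γ·s_γ = 0.5 × 19.3 × 3.7 × 56.3 × 0.88 = 1769 kPa
q_ult = 2091.1 + 1769 = 3860.1 kPa.

q_ult ≈ 3860 kPa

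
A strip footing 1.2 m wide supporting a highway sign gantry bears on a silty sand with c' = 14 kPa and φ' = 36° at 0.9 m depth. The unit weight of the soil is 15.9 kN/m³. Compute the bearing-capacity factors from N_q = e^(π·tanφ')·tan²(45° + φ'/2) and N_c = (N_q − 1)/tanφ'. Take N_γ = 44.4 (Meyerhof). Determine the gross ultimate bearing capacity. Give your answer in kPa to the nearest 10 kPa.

q_ult ≈ 1670 kPa

tan36° = 0.7265, so N_q = e^(π×0.7265)·tan²(63°) = 9.801 × 3.852 = 37.75.
N_c = (37.75 − 1)/tan36° = 50.59.
Effective surcharge at the founding depth q = γ·D_f = 15.9 × 0.9 = 14.31 kPa.
q_ult = c·N_c + q·N_q + 0.5·γ·B·N_γ
     = 14 × 50.585 + 14.31 × 37.752 + 0.5 × 15.9 × 1.2 × 44.4
     = 708.2 + 540.24 + 423.58 = 1672 kPa.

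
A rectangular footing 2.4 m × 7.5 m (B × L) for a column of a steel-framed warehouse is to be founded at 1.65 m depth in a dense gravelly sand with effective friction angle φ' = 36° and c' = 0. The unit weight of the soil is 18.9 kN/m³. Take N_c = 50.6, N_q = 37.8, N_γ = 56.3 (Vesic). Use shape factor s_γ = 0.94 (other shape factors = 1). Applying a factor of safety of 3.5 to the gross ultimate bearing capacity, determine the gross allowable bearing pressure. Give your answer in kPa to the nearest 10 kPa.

Overburden at base level: q = 18.9 × 1.65 = 31.185 kPa.
Surcharge term q·N_q = 31.185 × 37.8 = 1178.8 kPa; self-weight term 0.5·γ·B·N_γ·s_γ = 0.5 × 18.9 × 2.4 × 56.3 × 0.94 = 1200.3 kPa.
q_ult = 1178.8 + 1200.3 = 2379.1 kPa.
q_all = q_ult / FS = 2379.1 / 3.5 = 679.73 kPa.

q_all ≈ 680 kPa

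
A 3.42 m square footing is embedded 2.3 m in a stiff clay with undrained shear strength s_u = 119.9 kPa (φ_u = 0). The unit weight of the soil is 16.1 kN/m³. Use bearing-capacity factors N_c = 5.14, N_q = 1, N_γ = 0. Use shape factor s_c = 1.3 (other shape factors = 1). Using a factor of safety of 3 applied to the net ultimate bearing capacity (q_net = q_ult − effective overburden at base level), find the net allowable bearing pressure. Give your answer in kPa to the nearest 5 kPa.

q = γ·D_f = 16.1 × 2.3 = 37.03 kPa.
c·N_c·s_c = 119.9 × 5.14 × 1.3 = 801.17 kPa
q·N_q = 37.03 × 1 = 37.03 kPa
q_ult = 801.17 + 37.03 = 838.2 kPa.
Net ultimate: q_net = 838.2 − 37.03 = 801.17 kPa.
q_all(net) = 801.17 / 3 = 267.06 kPa.

q_all(net) ≈ 265 kPa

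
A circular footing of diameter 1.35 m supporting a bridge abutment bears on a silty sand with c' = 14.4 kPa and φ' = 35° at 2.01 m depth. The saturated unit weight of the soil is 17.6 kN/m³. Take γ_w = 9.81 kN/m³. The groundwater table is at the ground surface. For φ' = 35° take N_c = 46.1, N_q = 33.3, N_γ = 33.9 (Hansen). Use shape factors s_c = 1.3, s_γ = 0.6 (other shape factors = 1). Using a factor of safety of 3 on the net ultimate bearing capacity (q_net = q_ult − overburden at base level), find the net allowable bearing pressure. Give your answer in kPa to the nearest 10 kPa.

q_all(net) ≈ 490 kPa

With the water table at the surface the whole profile is submerged: γ' = 17.6 − 9.81 = 7.79 kN/m³, so q = γ'·D_f = 15.658 kPa; the same γ' applies in the ½γBN_γ term.
q_ult = c·N_c·s_c + q·N_q + 0.5·γ·B·N_γ·s_γ
     = 14.4 × 46.1 × 1.3 + 15.658 × 33.3 + 0.5 × 7.79 × 1.35 × 33.9 × 0.6
     = 862.99 + 521.41 + 106.95 = 1491.4 kPa.
q_net = 1491.4 − 15.658 = 1475.7 kPa.
q_all(net) = 1475.7 / 3 = 491.9 kPa.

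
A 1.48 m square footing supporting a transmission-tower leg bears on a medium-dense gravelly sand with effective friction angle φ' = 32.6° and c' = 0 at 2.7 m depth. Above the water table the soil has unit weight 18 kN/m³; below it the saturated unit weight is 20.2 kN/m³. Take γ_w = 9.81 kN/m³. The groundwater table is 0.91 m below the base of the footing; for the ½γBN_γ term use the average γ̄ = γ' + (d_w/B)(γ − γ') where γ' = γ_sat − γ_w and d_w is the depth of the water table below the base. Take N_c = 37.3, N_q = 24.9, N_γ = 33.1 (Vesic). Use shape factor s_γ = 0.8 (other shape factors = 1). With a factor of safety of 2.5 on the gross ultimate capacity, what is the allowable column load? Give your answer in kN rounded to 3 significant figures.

q = γ·D_f = 18 × 2.7 = 48.6 kPa.
γ' = 10.39 kN/m³; averaging over the depth B below the base, γ̄ = γ' + (d_w/B)(γ − γ') = 15.069 kN/m³.
q·N_q = 48.6 × 24.9 = 1210.1 kPa
0.5·γ·B·N_γ·s_γ = 0.5 × 15.069 × 1.48 × 33.1 × 0.8 = 295.28 kPa
q_ult = 1210.1 + 295.28 = 1505.4 kPa.
Gross allowable pressure q_all = 1505.4 / 2.5 = 602.17 kPa.
Footing area = 2.1904 m², so allowable column load = 602.17 × 2.1904 = 1319 kN.

P_all ≈ 1320 kN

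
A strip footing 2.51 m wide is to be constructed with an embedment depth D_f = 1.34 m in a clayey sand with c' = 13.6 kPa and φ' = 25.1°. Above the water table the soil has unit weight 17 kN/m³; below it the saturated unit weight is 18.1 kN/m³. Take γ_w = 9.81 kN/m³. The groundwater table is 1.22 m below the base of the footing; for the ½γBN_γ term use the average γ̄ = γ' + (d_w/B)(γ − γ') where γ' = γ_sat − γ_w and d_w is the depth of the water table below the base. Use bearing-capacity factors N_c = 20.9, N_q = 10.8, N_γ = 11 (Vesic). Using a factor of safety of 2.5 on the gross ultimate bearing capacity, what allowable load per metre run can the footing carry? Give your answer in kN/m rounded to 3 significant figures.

≈ 706 kN/m

Overburden at base level: q = 17 × 1.34 = 22.78 kPa.
The water table is 1.22 m below the base (< B = 2.51 m), so the ½γBN_γ term uses γ̄ = γ' + (d_w/B)(γ − γ') = 8.29 + (1.22/2.51)(17 − 8.29) = 12.524 kN/m³.
Cohesion term c·N_c = 13.6 × 20.9 = 284.24 kPa; surcharge term q·N_q = 22.78 × 10.8 = 246.02 kPa; self-weight term 0.5·γ·B·N_γ = 0.5 × 12.524 × 2.51 × 11 = 172.89 kPa.
q_ult = 284.24 + 246.02 + 172.89 = 703.15 kPa.
Gross allowable pressure q_all = 703.15 / 2.5 = 281.26 kPa.
Allowable wall load = q_all × B = 281.26 × 2.51 = 705.96 kN per metre run.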